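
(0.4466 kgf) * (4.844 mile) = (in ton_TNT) 8.16e-06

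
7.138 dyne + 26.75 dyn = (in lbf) 7.618e-05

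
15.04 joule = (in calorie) 3.595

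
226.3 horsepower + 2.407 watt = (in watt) 1.688e+05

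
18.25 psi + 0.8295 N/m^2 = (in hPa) 1258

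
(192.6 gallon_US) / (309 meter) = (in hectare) 2.359e-07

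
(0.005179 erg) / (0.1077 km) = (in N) 4.809e-12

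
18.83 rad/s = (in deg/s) 1079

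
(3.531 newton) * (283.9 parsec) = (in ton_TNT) 7.393e+09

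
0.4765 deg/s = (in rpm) 0.07942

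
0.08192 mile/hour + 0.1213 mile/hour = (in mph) 0.2032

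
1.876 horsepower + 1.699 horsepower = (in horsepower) 3.575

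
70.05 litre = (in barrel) 0.4406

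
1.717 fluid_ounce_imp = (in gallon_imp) 0.01073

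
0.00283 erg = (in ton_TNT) 6.764e-20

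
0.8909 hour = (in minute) 53.45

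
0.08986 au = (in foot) 4.41e+10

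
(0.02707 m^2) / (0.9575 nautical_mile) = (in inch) 0.000601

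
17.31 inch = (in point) 1246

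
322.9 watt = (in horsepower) 0.433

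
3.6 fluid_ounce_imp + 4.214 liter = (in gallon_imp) 0.9495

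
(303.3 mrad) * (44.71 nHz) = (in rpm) 1.295e-07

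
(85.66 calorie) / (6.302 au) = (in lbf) 8.546e-11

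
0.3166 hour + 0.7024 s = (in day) 0.0132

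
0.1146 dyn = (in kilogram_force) 1.169e-07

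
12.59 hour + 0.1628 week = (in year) 0.004559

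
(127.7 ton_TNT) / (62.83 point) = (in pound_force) 5.419e+12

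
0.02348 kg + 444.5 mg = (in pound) 0.05274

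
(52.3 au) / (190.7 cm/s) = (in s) 4.103e+12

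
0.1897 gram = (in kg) 0.0001897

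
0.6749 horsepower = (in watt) 503.3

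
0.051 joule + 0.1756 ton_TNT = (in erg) 7.347e+15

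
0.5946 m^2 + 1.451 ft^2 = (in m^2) 0.7294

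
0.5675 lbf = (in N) 2.524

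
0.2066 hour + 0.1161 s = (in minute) 12.4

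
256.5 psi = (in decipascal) 1.769e+07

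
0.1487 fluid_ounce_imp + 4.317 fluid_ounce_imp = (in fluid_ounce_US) 4.29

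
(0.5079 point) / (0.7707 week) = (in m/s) 3.844e-10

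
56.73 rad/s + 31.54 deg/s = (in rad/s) 57.28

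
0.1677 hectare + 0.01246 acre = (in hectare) 0.1727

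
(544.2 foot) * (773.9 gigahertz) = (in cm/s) 1.284e+16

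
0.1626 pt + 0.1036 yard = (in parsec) 3.072e-18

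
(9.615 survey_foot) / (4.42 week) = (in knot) 2.131e-06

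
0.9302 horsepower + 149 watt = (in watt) 842.7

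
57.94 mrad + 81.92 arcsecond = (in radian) 0.05834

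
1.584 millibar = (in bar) 0.001584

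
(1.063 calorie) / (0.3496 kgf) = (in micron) 1.297e+06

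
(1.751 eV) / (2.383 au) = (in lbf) 1.769e-31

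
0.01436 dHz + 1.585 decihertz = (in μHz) 1.599e+05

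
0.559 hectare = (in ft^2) 6.017e+04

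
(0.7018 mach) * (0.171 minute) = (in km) 2.452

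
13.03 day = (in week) 1.861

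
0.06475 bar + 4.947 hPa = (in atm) 0.06879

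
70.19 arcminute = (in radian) 0.02042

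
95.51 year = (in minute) 5.02e+07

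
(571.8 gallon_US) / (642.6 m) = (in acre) 8.323e-07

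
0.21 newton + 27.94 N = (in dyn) 2.815e+06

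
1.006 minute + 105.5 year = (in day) 3.851e+04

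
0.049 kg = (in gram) 49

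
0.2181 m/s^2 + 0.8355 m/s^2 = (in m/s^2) 1.054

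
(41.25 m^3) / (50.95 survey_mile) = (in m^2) 0.0005031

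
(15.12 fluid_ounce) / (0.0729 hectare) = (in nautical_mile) 3.312e-10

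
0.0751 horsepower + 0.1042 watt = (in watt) 56.11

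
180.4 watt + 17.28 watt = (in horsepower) 0.2651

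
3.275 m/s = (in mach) 0.009618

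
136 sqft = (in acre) 0.003122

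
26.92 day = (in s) 2.326e+06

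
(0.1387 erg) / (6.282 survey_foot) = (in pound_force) 1.628e-09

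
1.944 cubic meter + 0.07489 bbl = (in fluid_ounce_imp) 6.884e+04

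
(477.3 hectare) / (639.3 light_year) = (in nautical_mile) 4.261e-16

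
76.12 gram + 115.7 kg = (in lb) 255.2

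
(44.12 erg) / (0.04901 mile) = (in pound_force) 1.258e-08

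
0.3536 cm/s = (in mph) 0.00791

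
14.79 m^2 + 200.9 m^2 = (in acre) 0.0533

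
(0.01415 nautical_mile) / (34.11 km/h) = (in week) 4.573e-06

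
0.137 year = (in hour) 1200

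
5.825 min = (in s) 349.5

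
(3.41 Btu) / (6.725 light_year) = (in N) 5.655e-14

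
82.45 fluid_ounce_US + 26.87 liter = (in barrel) 0.1843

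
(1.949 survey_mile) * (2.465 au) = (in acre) 2.858e+11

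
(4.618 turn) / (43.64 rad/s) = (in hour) 0.0001847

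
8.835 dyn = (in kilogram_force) 9.009e-06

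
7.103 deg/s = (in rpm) 1.184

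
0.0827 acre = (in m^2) 334.7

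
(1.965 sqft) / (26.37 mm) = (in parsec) 2.244e-16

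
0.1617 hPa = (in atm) 0.0001596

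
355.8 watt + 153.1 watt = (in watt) 508.9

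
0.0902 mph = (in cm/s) 4.032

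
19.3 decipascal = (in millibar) 0.0193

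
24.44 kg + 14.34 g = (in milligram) 2.445e+07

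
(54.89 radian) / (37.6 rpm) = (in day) 0.0001613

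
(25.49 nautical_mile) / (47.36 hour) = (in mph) 0.6194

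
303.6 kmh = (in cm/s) 8433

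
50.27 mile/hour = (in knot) 43.68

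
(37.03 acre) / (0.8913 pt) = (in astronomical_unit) 0.003186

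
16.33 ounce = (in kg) 0.4629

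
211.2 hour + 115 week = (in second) 7.031e+07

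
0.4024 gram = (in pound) 0.0008871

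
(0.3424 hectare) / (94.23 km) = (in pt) 103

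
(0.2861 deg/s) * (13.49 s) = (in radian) 0.06736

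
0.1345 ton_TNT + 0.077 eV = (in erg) 5.627e+15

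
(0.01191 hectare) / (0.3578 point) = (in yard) 1.032e+06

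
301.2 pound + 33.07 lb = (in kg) 151.6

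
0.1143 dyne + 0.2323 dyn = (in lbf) 7.792e-07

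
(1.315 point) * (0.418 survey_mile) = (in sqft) 3.359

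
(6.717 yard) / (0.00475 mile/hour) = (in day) 0.03348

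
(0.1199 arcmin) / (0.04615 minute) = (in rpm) 0.0001203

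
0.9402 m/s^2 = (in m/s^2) 0.9402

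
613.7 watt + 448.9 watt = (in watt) 1063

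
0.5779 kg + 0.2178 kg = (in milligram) 7.957e+05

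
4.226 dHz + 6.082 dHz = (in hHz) 0.01031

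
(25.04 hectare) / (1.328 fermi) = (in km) 1.886e+17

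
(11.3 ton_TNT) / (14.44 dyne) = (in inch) 1.289e+16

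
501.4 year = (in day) 1.83e+05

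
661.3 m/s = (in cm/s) 6.613e+04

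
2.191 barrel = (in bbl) 2.191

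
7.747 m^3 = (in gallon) 2047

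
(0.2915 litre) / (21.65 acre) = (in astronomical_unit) 2.224e-20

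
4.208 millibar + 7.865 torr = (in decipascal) 1.469e+04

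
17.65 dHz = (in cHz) 176.5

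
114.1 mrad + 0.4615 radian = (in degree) 32.98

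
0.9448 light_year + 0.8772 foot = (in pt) 2.534e+19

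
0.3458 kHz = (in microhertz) 3.458e+08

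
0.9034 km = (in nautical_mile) 0.4878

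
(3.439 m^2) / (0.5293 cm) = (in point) 1.842e+06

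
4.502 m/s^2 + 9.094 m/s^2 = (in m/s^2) 13.6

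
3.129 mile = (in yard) 5507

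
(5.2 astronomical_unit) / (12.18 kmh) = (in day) 2.661e+06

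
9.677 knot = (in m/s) 4.978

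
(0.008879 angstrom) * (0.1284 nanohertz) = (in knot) 2.216e-22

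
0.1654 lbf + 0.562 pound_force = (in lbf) 0.7274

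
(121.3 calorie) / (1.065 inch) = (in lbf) 4218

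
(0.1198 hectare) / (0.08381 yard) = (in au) 1.045e-07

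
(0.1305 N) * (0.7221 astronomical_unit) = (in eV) 8.799e+28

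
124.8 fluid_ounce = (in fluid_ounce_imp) 129.9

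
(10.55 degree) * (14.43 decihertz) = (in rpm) 2.537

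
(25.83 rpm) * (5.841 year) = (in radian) 4.982e+08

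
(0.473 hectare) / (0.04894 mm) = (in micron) 9.665e+13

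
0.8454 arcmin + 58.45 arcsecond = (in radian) 0.0005293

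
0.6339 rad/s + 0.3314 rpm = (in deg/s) 38.31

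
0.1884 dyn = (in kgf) 1.921e-07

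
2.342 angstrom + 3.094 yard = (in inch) 111.4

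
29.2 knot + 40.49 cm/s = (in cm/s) 1543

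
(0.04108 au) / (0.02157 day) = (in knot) 6.41e+06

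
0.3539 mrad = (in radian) 0.0003539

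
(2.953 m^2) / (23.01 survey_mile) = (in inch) 0.00314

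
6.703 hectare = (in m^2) 6.703e+04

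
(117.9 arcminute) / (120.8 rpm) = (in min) 4.518e-05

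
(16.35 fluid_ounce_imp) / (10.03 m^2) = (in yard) 5.065e-05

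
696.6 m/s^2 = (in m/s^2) 696.6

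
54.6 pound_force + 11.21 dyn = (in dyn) 2.429e+07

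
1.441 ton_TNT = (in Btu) 5.715e+06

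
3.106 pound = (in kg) 1.409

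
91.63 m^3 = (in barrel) 576.3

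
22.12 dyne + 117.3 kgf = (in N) 1150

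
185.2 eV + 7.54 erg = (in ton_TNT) 1.802e-16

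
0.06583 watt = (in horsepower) 8.828e-05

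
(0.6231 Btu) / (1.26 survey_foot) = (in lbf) 384.8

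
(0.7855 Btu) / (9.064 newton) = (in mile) 0.05681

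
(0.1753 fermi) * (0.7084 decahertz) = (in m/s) 1.242e-15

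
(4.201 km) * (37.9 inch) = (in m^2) 4044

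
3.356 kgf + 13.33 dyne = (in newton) 32.91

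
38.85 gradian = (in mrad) 610.3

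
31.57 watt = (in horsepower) 0.04234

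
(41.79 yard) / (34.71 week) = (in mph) 4.072e-06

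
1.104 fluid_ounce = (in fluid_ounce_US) 1.104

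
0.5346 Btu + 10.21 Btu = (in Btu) 10.74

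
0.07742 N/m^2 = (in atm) 7.641e-07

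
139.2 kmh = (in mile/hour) 86.49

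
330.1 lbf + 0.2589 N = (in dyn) 1.469e+08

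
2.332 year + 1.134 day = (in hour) 2.046e+04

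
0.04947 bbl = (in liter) 7.865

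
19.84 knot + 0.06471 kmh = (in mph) 22.87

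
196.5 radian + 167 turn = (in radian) 1246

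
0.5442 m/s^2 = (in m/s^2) 0.5442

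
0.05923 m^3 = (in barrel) 0.3725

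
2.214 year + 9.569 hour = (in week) 115.5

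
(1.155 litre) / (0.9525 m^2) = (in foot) 0.003978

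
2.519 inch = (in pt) 181.4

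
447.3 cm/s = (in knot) 8.695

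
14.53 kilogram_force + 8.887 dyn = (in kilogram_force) 14.53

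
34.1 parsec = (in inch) 4.143e+19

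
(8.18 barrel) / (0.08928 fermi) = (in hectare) 1.457e+12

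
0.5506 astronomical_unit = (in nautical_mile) 4.448e+07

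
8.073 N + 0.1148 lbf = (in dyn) 8.584e+05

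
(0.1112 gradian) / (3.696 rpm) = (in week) 7.462e-09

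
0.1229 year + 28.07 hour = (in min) 6.628e+04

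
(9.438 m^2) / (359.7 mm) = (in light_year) 2.773e-15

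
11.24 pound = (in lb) 11.24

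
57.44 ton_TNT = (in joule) 2.403e+11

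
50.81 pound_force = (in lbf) 50.81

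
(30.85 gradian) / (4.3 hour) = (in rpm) 0.0002989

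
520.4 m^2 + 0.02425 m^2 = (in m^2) 520.4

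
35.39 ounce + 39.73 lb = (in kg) 19.02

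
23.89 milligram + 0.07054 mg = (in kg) 2.396e-05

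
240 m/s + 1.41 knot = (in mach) 0.707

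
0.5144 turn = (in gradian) 205.8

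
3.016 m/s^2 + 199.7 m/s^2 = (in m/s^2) 202.7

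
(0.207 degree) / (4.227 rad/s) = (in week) 1.413e-09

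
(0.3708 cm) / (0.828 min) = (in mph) 0.000167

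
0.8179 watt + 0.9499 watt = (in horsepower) 0.002371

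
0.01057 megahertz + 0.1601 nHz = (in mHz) 1.057e+07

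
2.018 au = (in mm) 3.019e+14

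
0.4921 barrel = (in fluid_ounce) 2646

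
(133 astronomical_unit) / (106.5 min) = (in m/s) 3.114e+09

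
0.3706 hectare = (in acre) 0.9158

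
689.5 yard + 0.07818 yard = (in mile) 0.3918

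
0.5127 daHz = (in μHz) 5.127e+06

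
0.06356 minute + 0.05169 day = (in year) 0.0001417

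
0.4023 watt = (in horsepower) 0.0005395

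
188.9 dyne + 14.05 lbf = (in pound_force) 14.05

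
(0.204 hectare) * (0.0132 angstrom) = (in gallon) 7.114e-07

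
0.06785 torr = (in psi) 0.001312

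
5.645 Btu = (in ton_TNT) 1.423e-06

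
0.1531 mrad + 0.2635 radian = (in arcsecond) 5.438e+04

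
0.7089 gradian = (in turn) 0.001772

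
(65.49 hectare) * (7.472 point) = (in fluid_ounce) 5.837e+07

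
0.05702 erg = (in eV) 3.559e+10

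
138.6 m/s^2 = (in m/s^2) 138.6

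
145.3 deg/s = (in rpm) 24.22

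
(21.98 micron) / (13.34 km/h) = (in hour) 1.648e-09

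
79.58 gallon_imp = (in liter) 361.8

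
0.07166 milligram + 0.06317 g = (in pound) 0.0001394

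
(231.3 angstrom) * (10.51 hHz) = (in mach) 7.139e-08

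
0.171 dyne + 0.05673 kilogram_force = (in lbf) 0.1251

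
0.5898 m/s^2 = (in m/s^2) 0.5898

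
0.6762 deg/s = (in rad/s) 0.0118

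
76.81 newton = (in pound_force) 17.27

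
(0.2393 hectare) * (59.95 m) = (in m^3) 1.435e+05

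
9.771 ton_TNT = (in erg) 4.088e+17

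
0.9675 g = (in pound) 0.002133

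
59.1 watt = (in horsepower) 0.07925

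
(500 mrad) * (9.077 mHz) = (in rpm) 0.04334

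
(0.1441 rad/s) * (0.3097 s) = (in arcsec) 9205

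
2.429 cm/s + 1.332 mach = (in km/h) 1633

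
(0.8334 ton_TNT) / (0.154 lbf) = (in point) 1.443e+13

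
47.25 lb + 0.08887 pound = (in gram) 2.147e+04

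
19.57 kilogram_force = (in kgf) 19.57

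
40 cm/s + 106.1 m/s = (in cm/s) 1.065e+04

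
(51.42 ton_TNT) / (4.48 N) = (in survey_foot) 1.576e+11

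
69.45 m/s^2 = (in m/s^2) 69.45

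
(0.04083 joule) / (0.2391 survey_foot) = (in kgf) 0.05713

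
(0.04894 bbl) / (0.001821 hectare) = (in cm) 0.04273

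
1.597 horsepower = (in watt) 1191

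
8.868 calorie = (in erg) 3.71e+08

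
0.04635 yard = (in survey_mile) 2.634e-05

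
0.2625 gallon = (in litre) 0.9937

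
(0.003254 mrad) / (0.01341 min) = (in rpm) 3.862e-05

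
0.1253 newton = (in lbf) 0.02817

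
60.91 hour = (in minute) 3655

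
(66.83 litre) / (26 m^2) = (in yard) 0.002811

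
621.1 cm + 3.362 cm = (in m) 6.245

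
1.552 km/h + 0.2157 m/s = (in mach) 0.0019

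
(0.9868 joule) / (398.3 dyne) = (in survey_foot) 812.8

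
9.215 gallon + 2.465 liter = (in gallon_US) 9.866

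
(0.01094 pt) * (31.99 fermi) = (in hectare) 1.235e-23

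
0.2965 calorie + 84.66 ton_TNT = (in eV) 2.211e+30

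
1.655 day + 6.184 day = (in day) 7.839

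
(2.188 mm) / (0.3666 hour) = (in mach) 4.869e-09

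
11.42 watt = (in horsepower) 0.01531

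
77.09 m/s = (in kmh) 277.5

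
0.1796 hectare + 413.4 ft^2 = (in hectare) 0.1834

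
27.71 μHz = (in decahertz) 2.771e-06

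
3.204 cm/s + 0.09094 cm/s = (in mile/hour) 0.07371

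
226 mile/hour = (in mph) 226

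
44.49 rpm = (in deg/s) 266.9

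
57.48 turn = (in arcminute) 1.242e+06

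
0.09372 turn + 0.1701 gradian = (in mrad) 591.5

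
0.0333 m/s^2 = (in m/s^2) 0.0333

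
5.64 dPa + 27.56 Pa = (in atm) 0.0002776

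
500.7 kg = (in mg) 5.007e+08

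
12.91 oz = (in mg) 3.66e+05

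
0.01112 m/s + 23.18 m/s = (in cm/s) 2319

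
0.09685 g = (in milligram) 96.85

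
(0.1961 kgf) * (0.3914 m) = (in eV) 4.698e+18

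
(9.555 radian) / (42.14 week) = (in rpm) 3.58e-06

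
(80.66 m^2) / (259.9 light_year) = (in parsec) 1.063e-33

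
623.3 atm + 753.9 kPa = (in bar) 639.1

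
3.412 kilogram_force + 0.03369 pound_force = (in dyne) 3.361e+06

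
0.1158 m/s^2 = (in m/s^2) 0.1158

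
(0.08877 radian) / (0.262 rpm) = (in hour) 0.0008987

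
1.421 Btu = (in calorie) 358.3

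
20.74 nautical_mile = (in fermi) 3.841e+19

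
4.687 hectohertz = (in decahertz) 46.87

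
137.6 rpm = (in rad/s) 14.41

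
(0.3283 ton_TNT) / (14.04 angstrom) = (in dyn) 9.784e+22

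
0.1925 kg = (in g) 192.5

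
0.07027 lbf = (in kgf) 0.03187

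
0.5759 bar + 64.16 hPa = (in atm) 0.6317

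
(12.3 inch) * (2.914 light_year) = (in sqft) 9.271e+16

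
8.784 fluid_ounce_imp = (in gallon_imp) 0.0549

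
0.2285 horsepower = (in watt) 170.4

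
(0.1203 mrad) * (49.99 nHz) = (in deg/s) 3.446e-10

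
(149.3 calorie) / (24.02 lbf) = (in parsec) 1.895e-16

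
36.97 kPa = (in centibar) 36.97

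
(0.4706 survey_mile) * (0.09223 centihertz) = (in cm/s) 69.85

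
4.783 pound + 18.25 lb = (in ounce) 368.5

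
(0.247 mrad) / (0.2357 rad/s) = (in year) 3.323e-11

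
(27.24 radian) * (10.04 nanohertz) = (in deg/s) 1.567e-05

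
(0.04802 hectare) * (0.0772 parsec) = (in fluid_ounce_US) 3.868e+22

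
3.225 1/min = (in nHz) 5.375e+07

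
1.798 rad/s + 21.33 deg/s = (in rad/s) 2.17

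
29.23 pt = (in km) 1.031e-05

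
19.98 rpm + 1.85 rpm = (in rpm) 21.83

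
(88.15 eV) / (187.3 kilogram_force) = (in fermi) 7.689e-06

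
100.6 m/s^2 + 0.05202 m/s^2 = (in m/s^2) 100.7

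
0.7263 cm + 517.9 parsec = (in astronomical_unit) 1.068e+08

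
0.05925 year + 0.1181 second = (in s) 1.869e+06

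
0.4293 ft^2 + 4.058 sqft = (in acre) 0.000103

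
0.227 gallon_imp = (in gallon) 0.2726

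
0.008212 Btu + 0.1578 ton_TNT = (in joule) 6.602e+08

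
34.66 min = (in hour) 0.5777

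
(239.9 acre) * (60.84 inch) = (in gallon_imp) 3.3e+08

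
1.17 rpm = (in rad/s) 0.1225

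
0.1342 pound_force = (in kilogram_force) 0.06087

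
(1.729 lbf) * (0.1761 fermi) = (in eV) 8453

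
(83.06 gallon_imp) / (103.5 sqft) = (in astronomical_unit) 2.625e-13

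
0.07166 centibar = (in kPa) 0.07166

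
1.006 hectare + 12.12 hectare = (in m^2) 1.313e+05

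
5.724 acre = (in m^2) 2.316e+04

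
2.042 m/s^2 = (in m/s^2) 2.042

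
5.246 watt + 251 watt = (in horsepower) 0.3436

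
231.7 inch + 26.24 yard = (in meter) 29.88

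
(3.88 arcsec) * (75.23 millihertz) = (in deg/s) 8.108e-05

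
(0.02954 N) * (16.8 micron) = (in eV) 3.097e+12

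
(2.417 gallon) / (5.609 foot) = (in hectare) 5.352e-07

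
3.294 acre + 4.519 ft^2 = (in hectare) 1.333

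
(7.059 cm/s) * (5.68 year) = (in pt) 3.584e+10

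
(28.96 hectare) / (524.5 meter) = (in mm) 5.521e+05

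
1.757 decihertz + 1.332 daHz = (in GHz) 1.35e-08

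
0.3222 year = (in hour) 2822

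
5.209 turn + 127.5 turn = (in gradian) 5.308e+04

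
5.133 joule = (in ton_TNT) 1.227e-09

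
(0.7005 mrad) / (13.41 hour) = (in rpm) 1.386e-07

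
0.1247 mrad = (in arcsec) 25.72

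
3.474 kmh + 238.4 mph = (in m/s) 107.5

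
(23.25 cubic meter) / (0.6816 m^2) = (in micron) 3.411e+07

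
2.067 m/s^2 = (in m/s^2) 2.067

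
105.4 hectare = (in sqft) 1.135e+07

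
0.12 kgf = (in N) 1.177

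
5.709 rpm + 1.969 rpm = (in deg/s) 46.07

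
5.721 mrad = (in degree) 0.3278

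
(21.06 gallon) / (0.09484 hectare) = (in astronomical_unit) 5.619e-16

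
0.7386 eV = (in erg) 1.183e-12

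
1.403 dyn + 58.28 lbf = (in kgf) 26.44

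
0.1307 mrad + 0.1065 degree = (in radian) 0.001989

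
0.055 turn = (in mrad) 345.6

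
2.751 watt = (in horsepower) 0.003689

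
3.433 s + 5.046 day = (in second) 4.36e+05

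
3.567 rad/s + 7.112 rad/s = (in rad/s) 10.68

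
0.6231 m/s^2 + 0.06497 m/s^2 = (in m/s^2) 0.6881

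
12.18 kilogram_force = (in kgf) 12.18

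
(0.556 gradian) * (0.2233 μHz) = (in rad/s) 1.95e-09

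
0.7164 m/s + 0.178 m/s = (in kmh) 3.22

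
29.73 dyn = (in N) 0.0002973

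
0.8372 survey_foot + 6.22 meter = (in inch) 254.9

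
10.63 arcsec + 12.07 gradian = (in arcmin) 652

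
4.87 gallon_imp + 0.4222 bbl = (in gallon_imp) 19.64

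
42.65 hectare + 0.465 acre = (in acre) 105.9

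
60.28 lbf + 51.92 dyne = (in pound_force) 60.28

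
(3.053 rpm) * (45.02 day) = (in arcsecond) 2.565e+11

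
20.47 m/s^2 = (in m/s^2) 20.47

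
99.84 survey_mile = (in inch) 6.326e+06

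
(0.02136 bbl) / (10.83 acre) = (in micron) 0.07748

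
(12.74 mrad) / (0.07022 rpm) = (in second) 1.733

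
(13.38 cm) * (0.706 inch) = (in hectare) 2.399e-07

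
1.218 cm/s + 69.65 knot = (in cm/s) 3584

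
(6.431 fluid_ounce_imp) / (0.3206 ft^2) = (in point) 17.39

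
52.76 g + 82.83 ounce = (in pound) 5.293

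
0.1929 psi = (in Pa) 1330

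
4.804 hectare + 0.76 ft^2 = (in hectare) 4.804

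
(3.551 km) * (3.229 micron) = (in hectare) 1.147e-06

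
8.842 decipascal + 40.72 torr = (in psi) 0.7875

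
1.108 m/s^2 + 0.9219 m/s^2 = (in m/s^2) 2.03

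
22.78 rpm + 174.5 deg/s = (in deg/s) 311.2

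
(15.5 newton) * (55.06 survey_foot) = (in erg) 2.601e+09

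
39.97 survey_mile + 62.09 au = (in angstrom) 9.289e+22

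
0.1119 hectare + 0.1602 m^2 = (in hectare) 0.1119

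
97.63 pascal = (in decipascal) 976.3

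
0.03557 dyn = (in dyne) 0.03557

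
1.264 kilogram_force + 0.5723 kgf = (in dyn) 1.801e+06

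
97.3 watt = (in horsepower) 0.1305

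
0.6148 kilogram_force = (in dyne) 6.029e+05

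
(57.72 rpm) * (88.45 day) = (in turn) 7.352e+06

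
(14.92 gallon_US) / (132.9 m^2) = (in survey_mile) 2.641e-07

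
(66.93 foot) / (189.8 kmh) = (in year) 1.227e-08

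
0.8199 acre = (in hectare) 0.3318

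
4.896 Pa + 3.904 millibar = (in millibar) 3.953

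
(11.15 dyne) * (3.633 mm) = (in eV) 2.528e+12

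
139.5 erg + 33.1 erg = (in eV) 1.077e+14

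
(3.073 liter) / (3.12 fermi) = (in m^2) 9.849e+11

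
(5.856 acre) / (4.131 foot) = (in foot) 6.175e+04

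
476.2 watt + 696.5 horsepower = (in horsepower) 697.1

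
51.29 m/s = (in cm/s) 5129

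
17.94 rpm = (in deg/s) 107.6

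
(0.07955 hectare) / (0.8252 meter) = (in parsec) 3.124e-14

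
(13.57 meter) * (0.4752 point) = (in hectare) 2.275e-07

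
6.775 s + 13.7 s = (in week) 3.385e-05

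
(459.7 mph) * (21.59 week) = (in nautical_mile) 1.449e+06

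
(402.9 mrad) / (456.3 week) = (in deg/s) 8.365e-08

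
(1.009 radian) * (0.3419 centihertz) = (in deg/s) 0.1977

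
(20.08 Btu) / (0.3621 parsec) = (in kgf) 1.933e-13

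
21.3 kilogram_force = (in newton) 208.9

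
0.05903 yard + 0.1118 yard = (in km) 0.0001562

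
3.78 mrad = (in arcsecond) 779.7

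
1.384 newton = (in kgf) 0.1411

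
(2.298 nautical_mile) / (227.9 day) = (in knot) 0.0004201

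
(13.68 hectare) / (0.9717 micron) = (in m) 1.408e+11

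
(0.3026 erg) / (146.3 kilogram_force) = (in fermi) 2.109e+04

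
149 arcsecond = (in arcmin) 2.483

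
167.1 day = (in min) 2.406e+05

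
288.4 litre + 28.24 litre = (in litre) 316.6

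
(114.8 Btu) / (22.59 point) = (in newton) 1.52e+07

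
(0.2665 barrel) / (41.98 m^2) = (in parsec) 3.271e-20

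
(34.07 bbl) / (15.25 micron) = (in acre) 87.77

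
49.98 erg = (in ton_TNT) 1.195e-15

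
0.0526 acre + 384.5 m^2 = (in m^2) 597.4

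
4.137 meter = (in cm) 413.7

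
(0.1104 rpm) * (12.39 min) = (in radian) 8.594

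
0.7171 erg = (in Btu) 6.797e-11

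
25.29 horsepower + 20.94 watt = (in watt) 1.888e+04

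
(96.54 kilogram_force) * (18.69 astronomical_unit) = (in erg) 2.647e+22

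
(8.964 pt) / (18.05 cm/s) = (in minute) 0.000292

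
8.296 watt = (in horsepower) 0.01113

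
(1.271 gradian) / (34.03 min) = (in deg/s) 0.0005602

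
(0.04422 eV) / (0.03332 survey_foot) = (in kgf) 7.114e-20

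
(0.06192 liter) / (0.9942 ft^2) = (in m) 0.0006704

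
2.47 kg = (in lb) 5.445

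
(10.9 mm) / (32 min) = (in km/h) 2.044e-05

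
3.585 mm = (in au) 2.396e-14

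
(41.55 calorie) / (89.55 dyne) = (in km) 194.1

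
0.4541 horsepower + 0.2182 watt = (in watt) 338.8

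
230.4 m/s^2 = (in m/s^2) 230.4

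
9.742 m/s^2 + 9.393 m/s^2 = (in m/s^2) 19.14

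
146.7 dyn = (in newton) 0.001467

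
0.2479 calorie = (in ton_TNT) 2.479e-10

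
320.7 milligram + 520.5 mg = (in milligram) 841.2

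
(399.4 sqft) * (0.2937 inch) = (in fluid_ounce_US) 9360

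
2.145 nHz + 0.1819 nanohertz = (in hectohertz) 2.327e-11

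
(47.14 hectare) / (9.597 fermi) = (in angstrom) 4.912e+29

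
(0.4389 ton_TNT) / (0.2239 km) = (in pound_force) 1.844e+06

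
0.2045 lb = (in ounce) 3.272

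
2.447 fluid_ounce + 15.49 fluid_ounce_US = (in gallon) 0.1401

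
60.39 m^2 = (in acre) 0.01492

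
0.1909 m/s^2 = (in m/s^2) 0.1909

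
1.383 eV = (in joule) 2.216e-19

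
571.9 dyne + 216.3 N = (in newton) 216.3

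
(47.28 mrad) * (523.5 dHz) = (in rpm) 23.64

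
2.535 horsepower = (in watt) 1890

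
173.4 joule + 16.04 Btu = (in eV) 1.067e+23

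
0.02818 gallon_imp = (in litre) 0.1281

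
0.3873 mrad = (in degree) 0.02219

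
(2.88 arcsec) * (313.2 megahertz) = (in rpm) 4.176e+04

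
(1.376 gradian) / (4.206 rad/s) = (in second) 0.005139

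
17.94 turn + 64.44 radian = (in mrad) 1.772e+05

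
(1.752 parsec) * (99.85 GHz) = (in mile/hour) 1.207e+28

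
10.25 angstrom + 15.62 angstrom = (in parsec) 8.384e-26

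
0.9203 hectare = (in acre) 2.274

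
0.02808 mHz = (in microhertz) 28.08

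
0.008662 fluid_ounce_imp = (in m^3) 2.461e-07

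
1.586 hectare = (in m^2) 1.586e+04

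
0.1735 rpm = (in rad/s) 0.01817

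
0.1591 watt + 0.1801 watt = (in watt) 0.3392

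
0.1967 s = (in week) 3.252e-07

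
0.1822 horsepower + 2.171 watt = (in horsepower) 0.1851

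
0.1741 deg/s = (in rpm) 0.02902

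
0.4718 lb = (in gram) 214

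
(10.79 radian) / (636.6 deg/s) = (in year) 3.079e-08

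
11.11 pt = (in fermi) 3.919e+12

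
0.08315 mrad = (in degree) 0.004764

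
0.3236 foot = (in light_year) 1.043e-17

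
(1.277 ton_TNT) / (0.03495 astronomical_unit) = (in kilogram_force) 0.1042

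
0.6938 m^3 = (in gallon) 183.3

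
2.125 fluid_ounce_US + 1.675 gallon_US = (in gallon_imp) 1.409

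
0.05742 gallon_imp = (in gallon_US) 0.06896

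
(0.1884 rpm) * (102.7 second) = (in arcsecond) 4.179e+05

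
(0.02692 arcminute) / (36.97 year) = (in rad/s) 6.717e-15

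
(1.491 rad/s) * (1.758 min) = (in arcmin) 5.407e+05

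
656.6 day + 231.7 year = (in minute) 1.227e+08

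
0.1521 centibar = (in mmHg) 1.141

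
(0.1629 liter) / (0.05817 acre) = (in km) 6.92e-10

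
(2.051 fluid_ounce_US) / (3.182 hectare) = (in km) 1.906e-12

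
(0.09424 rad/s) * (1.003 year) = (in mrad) 2.981e+09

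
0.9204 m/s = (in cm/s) 92.04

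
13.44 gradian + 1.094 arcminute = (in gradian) 13.46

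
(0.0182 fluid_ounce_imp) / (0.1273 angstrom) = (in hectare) 4.062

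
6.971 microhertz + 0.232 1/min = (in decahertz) 0.0003874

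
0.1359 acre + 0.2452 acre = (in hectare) 0.1542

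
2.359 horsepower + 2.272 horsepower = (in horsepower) 4.631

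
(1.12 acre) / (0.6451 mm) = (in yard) 7.684e+06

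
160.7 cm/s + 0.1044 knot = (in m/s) 1.661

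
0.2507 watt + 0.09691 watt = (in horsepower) 0.0004662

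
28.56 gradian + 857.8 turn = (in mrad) 5.39e+06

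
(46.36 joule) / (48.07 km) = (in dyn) 96.44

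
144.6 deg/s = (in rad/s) 2.524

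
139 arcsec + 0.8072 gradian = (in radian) 0.01335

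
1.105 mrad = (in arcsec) 227.9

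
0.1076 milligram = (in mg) 0.1076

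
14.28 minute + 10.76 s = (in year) 2.751e-05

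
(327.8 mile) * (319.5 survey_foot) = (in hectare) 5137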